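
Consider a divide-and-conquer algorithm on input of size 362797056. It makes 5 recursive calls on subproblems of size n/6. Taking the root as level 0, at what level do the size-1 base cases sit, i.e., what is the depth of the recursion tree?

For divide and conquer with division factor 6:

Problem sizes at each level:
Level 0: 362797056
Level 1: 60466176
Level 2: 10077696
Level 3: 1679616
Level 4: 279936
Level 5: 46656
Level 6: 7776
Level 7: 1296
Level 8: 216
Level 9: 36
Level 10: 6
Level 11: 1

The root is level 0 and the size-1 base case is level 11 (the tree spans levels 0 through 11, i.e. 12 levels counting the root), so the depth is the number of divisions: log_6(362797056) = 11

The recursion tree depth is log_6(362797056) = 11. At each level, the problem size is divided by 6, so it takes 11 divisions to reduce to a base case of size 1. The algorithm makes 5 recursive calls at each level.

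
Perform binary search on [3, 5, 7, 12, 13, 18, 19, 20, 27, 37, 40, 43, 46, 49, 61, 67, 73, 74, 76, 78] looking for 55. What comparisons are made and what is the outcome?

Binary search for 55 in [3, 5, 7, 12, 13, 18, 19, 20, 27, 37, 40, 43, 46, 49, 61, 67, 73, 74, 76, 78]:

lo=0, hi=19, mid=9, arr[mid]=37 -> 37 < 55, search right half
lo=10, hi=19, mid=14, arr[mid]=61 -> 61 > 55, search left half
lo=10, hi=13, mid=11, arr[mid]=43 -> 43 < 55, search right half
lo=12, hi=13, mid=12, arr[mid]=46 -> 46 < 55, search right half
lo=13, hi=13, mid=13, arr[mid]=49 -> 49 < 55, search right half
lo=14 > hi=13, target 55 not found

Binary search determines that 55 is not in the array after 5 comparisons. The search space was exhausted without finding the target.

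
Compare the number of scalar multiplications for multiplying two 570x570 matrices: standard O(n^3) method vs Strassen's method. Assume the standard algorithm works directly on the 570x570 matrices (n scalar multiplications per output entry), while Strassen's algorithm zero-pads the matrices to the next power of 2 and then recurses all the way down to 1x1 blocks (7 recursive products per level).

Matrix multiplication for 570x570 matrices:

Strassen's algorithm requires power-of-2 dimensions. Pad 570x570 to 1024x1024 (next power of 2).

Standard algorithm: 570^3 = 185193000 multiplications
Strassen's algorithm: 7^(log2(1024)) = 7^10 = 282475249 multiplications
Difference: 185193000 - 282475249 = -97282249 (Strassen uses MORE here due to padding overhead — for small or just-over-power-of-2 n, padding can outweigh the per-level savings)

Standard: 185193000 multiplications (570^3). Strassen: 282475249 multiplications (7^10, after padding to 1024x1024). Strassen reduces 8 recursive multiplications to 7 at each level.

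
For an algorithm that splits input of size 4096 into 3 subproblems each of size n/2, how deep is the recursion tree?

For divide and conquer with division factor 2:

Problem sizes at each level:
Level 0: 4096
Level 1: 2048
Level 2: 1024
Level 3: 512
Level 4: 256
Level 5: 128
Level 6: 64
Level 7: 32
Level 8: 16
Level 9: 8
Level 10: 4
Level 11: 2
Level 12: 1

The root is level 0 and the size-1 base case is level 12 (the tree spans levels 0 through 12, i.e. 13 levels counting the root), so the depth is the number of divisions: log_2(4096) = 12

The recursion tree depth is log_2(4096) = 12. At each level, the problem size is divided by 2, so it takes 12 divisions to reduce to a base case of size 1. The algorithm makes 3 recursive calls at each level.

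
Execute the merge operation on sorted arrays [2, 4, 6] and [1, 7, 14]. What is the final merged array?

Merging process:

Compare 2 vs 1: take 1 from right. Merged: [1]
Compare 2 vs 7: take 2 from left. Merged: [1, 2]
Compare 4 vs 7: take 4 from left. Merged: [1, 2, 4]
Compare 6 vs 7: take 6 from left. Merged: [1, 2, 4, 6]
Append remaining from right: [7, 14]. Merged: [1, 2, 4, 6, 7, 14]

Final merged array: [1, 2, 4, 6, 7, 14]
Total comparisons: 4

The merged array is [1, 2, 4, 6, 7, 14], requiring 4 comparisons. The merge step runs in O(n) time where n is the total number of elements.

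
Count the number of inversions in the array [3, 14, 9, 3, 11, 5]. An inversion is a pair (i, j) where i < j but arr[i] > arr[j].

Finding inversions in [3, 14, 9, 3, 11, 5]:

(1, 2): arr[1]=14 > arr[2]=9
(1, 3): arr[1]=14 > arr[3]=3
(1, 4): arr[1]=14 > arr[4]=11
(1, 5): arr[1]=14 > arr[5]=5
(2, 3): arr[2]=9 > arr[3]=3
(2, 5): arr[2]=9 > arr[5]=5
(4, 5): arr[4]=11 > arr[5]=5

Total inversions: 7

The array has 7 inversion(s): (1,2), (1,3), (1,4), (1,5), (2,3), (2,5), (4,5). Each pair (i,j) satisfies i < j and arr[i] > arr[j].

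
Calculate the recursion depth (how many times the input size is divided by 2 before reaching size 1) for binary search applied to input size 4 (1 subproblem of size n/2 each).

For divide and conquer with division factor 2:

Problem sizes at each level:
Level 0: 4
Level 1: 2
Level 2: 1

The root is level 0 and the size-1 base case is level 2 (the tree spans levels 0 through 2, i.e. 3 levels counting the root), so the depth is the number of divisions: log_2(4) = 2

The recursion tree depth is log_2(4) = 2. At each level, the problem size is divided by 2, so it takes 2 divisions to reduce to a base case of size 1. The algorithm makes 1 recursive call at each level.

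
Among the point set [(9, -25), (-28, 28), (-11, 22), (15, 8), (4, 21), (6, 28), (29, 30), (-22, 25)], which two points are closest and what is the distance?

Computing all pairwise distances among 8 points:

d((9, -25), (-28, 28)) = 64.6375
d((9, -25), (-11, 22)) = 51.0784
d((9, -25), (15, 8)) = 33.541
d((9, -25), (4, 21)) = 46.2709
d((9, -25), (6, 28)) = 53.0848
d((9, -25), (29, 30)) = 58.5235
d((9, -25), (-22, 25)) = 58.8303
d((-28, 28), (-11, 22)) = 18.0278
d((-28, 28), (15, 8)) = 47.4236
d((-28, 28), (4, 21)) = 32.7567
d((-28, 28), (6, 28)) = 34.0
d((-28, 28), (29, 30)) = 57.0351
d((-28, 28), (-22, 25)) = 6.7082 <-- minimum
d((-11, 22), (15, 8)) = 29.5296
d((-11, 22), (4, 21)) = 15.0333
d((-11, 22), (6, 28)) = 18.0278
d((-11, 22), (29, 30)) = 40.7922
d((-11, 22), (-22, 25)) = 11.4018
d((15, 8), (4, 21)) = 17.0294
d((15, 8), (6, 28)) = 21.9317
d((15, 8), (29, 30)) = 26.0768
d((15, 8), (-22, 25)) = 40.7185
d((4, 21), (6, 28)) = 7.2801
d((4, 21), (29, 30)) = 26.5707
d((4, 21), (-22, 25)) = 26.3059
d((6, 28), (29, 30)) = 23.0868
d((6, 28), (-22, 25)) = 28.1603
d((29, 30), (-22, 25)) = 51.2445

Closest pair: (-28, 28) and (-22, 25) with distance 6.7082

The closest pair is (-28, 28) and (-22, 25) with Euclidean distance 6.7082. For 8 points, brute-force pairwise comparison is shown above. For large n, the divide-and-conquer algorithm (sort by x, recurse on halves, check the dividing strip) achieves O(n log n).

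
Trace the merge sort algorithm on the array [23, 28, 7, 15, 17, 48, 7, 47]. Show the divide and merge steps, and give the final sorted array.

Merge sort trace:

Split: [23, 28, 7, 15, 17, 48, 7, 47] -> [23, 28, 7, 15] and [17, 48, 7, 47]
  Split: [23, 28, 7, 15] -> [23, 28] and [7, 15]
    Split: [23, 28] -> [23] and [28]
    Merge: [23] + [28] -> [23, 28]
    Split: [7, 15] -> [7] and [15]
    Merge: [7] + [15] -> [7, 15]
  Merge: [23, 28] + [7, 15] -> [7, 15, 23, 28]
  Split: [17, 48, 7, 47] -> [17, 48] and [7, 47]
    Split: [17, 48] -> [17] and [48]
    Merge: [17] + [48] -> [17, 48]
    Split: [7, 47] -> [7] and [47]
    Merge: [7] + [47] -> [7, 47]
  Merge: [17, 48] + [7, 47] -> [7, 17, 47, 48]
Merge: [7, 15, 23, 28] + [7, 17, 47, 48] -> [7, 7, 15, 17, 23, 28, 47, 48]

Final sorted array: [7, 7, 15, 17, 23, 28, 47, 48]

The merge sort proceeds by recursively splitting the array and merging sorted halves.
After all merges, the sorted array is [7, 7, 15, 17, 23, 28, 47, 48].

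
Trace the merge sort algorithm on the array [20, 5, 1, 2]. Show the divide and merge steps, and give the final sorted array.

Merge sort trace:

Split: [20, 5, 1, 2] -> [20, 5] and [1, 2]
  Split: [20, 5] -> [20] and [5]
  Merge: [20] + [5] -> [5, 20]
  Split: [1, 2] -> [1] and [2]
  Merge: [1] + [2] -> [1, 2]
Merge: [5, 20] + [1, 2] -> [1, 2, 5, 20]

Final sorted array: [1, 2, 5, 20]

The merge sort proceeds by recursively splitting the array and merging sorted halves.
After all merges, the sorted array is [1, 2, 5, 20].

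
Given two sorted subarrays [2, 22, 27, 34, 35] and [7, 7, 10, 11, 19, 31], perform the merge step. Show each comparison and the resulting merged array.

Merging process:

Compare 2 vs 7: take 2 from left. Merged: [2]
Compare 22 vs 7: take 7 from right. Merged: [2, 7]
Compare 22 vs 7: take 7 from right. Merged: [2, 7, 7]
Compare 22 vs 10: take 10 from right. Merged: [2, 7, 7, 10]
Compare 22 vs 11: take 11 from right. Merged: [2, 7, 7, 10, 11]
Compare 22 vs 19: take 19 from right. Merged: [2, 7, 7, 10, 11, 19]
Compare 22 vs 31: take 22 from left. Merged: [2, 7, 7, 10, 11, 19, 22]
Compare 27 vs 31: take 27 from left. Merged: [2, 7, 7, 10, 11, 19, 22, 27]
Compare 34 vs 31: take 31 from right. Merged: [2, 7, 7, 10, 11, 19, 22, 27, 31]
Append remaining from left: [34, 35]. Merged: [2, 7, 7, 10, 11, 19, 22, 27, 31, 34, 35]

Final merged array: [2, 7, 7, 10, 11, 19, 22, 27, 31, 34, 35]
Total comparisons: 9

The merged array is [2, 7, 7, 10, 11, 19, 22, 27, 31, 34, 35], requiring 9 comparisons. The merge step runs in O(n) time where n is the total number of elements.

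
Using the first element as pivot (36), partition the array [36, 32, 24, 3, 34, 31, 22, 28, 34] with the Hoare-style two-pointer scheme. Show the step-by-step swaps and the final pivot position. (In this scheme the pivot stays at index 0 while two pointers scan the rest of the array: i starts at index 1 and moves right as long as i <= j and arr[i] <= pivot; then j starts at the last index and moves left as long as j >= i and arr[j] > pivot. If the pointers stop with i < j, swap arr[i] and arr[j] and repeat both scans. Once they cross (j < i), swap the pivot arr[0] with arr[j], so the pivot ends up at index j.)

Hoare-style two-pointer partition with pivot = 36:

Initial array: [36, 32, 24, 3, 34, 31, 22, 28, 34]

Pointers start at i = 1, j = 8.
i ends at 9, j ends at 8: the pointers have crossed (j < i), so scanning stops.

Swap pivot arr[0] with arr[8] to place pivot at position 8: [34, 32, 24, 3, 34, 31, 22, 28, 36]
Pivot position: 8

After partitioning with pivot 36, the array becomes [34, 32, 24, 3, 34, 31, 22, 28, 36]. The pivot is placed at index 8. All elements to the left of the pivot are <= 36, and all elements to the right are > 36.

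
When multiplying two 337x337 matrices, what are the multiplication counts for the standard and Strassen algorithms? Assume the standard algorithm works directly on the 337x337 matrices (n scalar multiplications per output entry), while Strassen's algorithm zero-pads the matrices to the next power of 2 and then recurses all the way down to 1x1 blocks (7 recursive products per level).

Matrix multiplication for 337x337 matrices:

Strassen's algorithm requires power-of-2 dimensions. Pad 337x337 to 512x512 (next power of 2).

Standard algorithm: 337^3 = 38272753 multiplications
Strassen's algorithm: 7^(log2(512)) = 7^9 = 40353607 multiplications
Difference: 38272753 - 40353607 = -2080854 (Strassen uses MORE here due to padding overhead — for small or just-over-power-of-2 n, padding can outweigh the per-level savings)

Standard: 38272753 multiplications (337^3). Strassen: 40353607 multiplications (7^9, after padding to 512x512). Strassen reduces 8 recursive multiplications to 7 at each level.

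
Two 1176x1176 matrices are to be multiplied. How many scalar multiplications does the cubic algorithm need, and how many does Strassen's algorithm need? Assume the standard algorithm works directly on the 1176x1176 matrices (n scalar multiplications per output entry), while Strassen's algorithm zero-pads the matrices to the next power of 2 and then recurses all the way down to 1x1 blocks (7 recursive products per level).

Matrix multiplication for 1176x1176 matrices:

Strassen's algorithm requires power-of-2 dimensions. Pad 1176x1176 to 2048x2048 (next power of 2).

Standard algorithm: 1176^3 = 1626379776 multiplications
Strassen's algorithm: 7^(log2(2048)) = 7^11 = 1977326743 multiplications
Difference: 1626379776 - 1977326743 = -350946967 (Strassen uses MORE here due to padding overhead — for small or just-over-power-of-2 n, padding can outweigh the per-level savings)

Standard: 1626379776 multiplications (1176^3). Strassen: 1977326743 multiplications (7^11, after padding to 2048x2048). Strassen reduces 8 recursive multiplications to 7 at each level.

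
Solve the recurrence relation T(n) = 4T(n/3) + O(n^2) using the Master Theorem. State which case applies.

Master Theorem for T(n) = 4T(n/3) + O(n^2):

a = 4, b = 3, c = 2
log_b(a) = log_3(4) = 1.2619

Case 3: c = 2 > log_3(4) = 1.2619
T(n) = O(n^2) = O(n^2)

For T(n) = 4T(n/3) + O(n^2): log_3(4) = 1.2619. This is Case 3 of the Master Theorem (c > log_b(a), work dominated by root), giving O(n^2).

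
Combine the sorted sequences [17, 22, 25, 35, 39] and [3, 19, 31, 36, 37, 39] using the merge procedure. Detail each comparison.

Merging process:

Compare 17 vs 3: take 3 from right. Merged: [3]
Compare 17 vs 19: take 17 from left. Merged: [3, 17]
Compare 22 vs 19: take 19 from right. Merged: [3, 17, 19]
Compare 22 vs 31: take 22 from left. Merged: [3, 17, 19, 22]
Compare 25 vs 31: take 25 from left. Merged: [3, 17, 19, 22, 25]
Compare 35 vs 31: take 31 from right. Merged: [3, 17, 19, 22, 25, 31]
Compare 35 vs 36: take 35 from left. Merged: [3, 17, 19, 22, 25, 31, 35]
Compare 39 vs 36: take 36 from right. Merged: [3, 17, 19, 22, 25, 31, 35, 36]
Compare 39 vs 37: take 37 from right. Merged: [3, 17, 19, 22, 25, 31, 35, 36, 37]
Compare 39 vs 39: take 39 from left. Merged: [3, 17, 19, 22, 25, 31, 35, 36, 37, 39]
Append remaining from right: [39]. Merged: [3, 17, 19, 22, 25, 31, 35, 36, 37, 39, 39]

Final merged array: [3, 17, 19, 22, 25, 31, 35, 36, 37, 39, 39]
Total comparisons: 10

The merged array is [3, 17, 19, 22, 25, 31, 35, 36, 37, 39, 39], requiring 10 comparisons. The merge step runs in O(n) time where n is the total number of elements.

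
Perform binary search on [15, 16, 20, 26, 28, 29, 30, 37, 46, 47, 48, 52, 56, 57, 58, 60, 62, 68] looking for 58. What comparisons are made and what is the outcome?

Binary search for 58 in [15, 16, 20, 26, 28, 29, 30, 37, 46, 47, 48, 52, 56, 57, 58, 60, 62, 68]:

lo=0, hi=17, mid=8, arr[mid]=46 -> 46 < 58, search right half
lo=9, hi=17, mid=13, arr[mid]=57 -> 57 < 58, search right half
lo=14, hi=17, mid=15, arr[mid]=60 -> 60 > 58, search left half
lo=14, hi=14, mid=14, arr[mid]=58 -> Found target at index 14!

Binary search finds 58 at index 14 after 4 comparisons. The search repeatedly halves the search space by comparing with the middle element.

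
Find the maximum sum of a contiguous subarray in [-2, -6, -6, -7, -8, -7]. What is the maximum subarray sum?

Using Kadane's algorithm on [-2, -6, -6, -7, -8, -7]:

Scanning through the array:
Position 1 (value -6): max_ending_here = -6, max_so_far = -2
Position 2 (value -6): max_ending_here = -6, max_so_far = -2
Position 3 (value -7): max_ending_here = -7, max_so_far = -2
Position 4 (value -8): max_ending_here = -8, max_so_far = -2
Position 5 (value -7): max_ending_here = -7, max_so_far = -2

Maximum subarray: [-2]
Maximum sum: -2

The maximum subarray is [-2] with sum -2. This subarray runs from index 0 to index 0.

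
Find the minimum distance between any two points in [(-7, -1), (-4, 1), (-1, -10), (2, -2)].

Computing all pairwise distances among 4 points:

d((-7, -1), (-4, 1)) = 3.6056 <-- minimum
d((-7, -1), (-1, -10)) = 10.8167
d((-7, -1), (2, -2)) = 9.0554
d((-4, 1), (-1, -10)) = 11.4018
d((-4, 1), (2, -2)) = 6.7082
d((-1, -10), (2, -2)) = 8.544

Closest pair: (-7, -1) and (-4, 1) with distance 3.6056

The closest pair is (-7, -1) and (-4, 1) with Euclidean distance 3.6056. For 4 points, brute-force pairwise comparison is shown above. For large n, the divide-and-conquer algorithm (sort by x, recurse on halves, check the dividing strip) achieves O(n log n).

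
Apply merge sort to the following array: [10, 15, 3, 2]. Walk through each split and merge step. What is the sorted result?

Merge sort trace:

Split: [10, 15, 3, 2] -> [10, 15] and [3, 2]
  Split: [10, 15] -> [10] and [15]
  Merge: [10] + [15] -> [10, 15]
  Split: [3, 2] -> [3] and [2]
  Merge: [3] + [2] -> [2, 3]
Merge: [10, 15] + [2, 3] -> [2, 3, 10, 15]

Final sorted array: [2, 3, 10, 15]

The merge sort proceeds by recursively splitting the array and merging sorted halves.
After all merges, the sorted array is [2, 3, 10, 15].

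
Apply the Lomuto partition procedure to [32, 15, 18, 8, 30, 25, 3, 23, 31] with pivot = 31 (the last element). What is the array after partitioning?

Lomuto partition with pivot = 31:

Initial array: [32, 15, 18, 8, 30, 25, 3, 23, 31]

arr[0]=32 > 31: no swap
arr[1]=15 <= 31: swap with position 0, array becomes [15, 32, 18, 8, 30, 25, 3, 23, 31]
arr[2]=18 <= 31: swap with position 1, array becomes [15, 18, 32, 8, 30, 25, 3, 23, 31]
arr[3]=8 <= 31: swap with position 2, array becomes [15, 18, 8, 32, 30, 25, 3, 23, 31]
arr[4]=30 <= 31: swap with position 3, array becomes [15, 18, 8, 30, 32, 25, 3, 23, 31]
arr[5]=25 <= 31: swap with position 4, array becomes [15, 18, 8, 30, 25, 32, 3, 23, 31]
arr[6]=3 <= 31: swap with position 5, array becomes [15, 18, 8, 30, 25, 3, 32, 23, 31]
arr[7]=23 <= 31: swap with position 6, array becomes [15, 18, 8, 30, 25, 3, 23, 32, 31]

Place pivot at position 7: [15, 18, 8, 30, 25, 3, 23, 31, 32]
Pivot position: 7

After partitioning with pivot 31, the array becomes [15, 18, 8, 30, 25, 3, 23, 31, 32]. The pivot is placed at index 7. All elements to the left of the pivot are <= 31, and all elements to the right are > 31.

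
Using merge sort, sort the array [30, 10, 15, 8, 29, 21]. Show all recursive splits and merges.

Merge sort trace:

Split: [30, 10, 15, 8, 29, 21] -> [30, 10, 15] and [8, 29, 21]
  Split: [30, 10, 15] -> [30] and [10, 15]
    Split: [10, 15] -> [10] and [15]
    Merge: [10] + [15] -> [10, 15]
  Merge: [30] + [10, 15] -> [10, 15, 30]
  Split: [8, 29, 21] -> [8] and [29, 21]
    Split: [29, 21] -> [29] and [21]
    Merge: [29] + [21] -> [21, 29]
  Merge: [8] + [21, 29] -> [8, 21, 29]
Merge: [10, 15, 30] + [8, 21, 29] -> [8, 10, 15, 21, 29, 30]

Final sorted array: [8, 10, 15, 21, 29, 30]

The merge sort proceeds by recursively splitting the array and merging sorted halves.
After all merges, the sorted array is [8, 10, 15, 21, 29, 30].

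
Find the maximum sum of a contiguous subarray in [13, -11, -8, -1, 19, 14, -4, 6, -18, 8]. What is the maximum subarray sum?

Using Kadane's algorithm on [13, -11, -8, -1, 19, 14, -4, 6, -18, 8]:

Scanning through the array:
Position 1 (value -11): max_ending_here = 2, max_so_far = 13
Position 2 (value -8): max_ending_here = -6, max_so_far = 13
Position 3 (value -1): max_ending_here = -1, max_so_far = 13
Position 4 (value 19): max_ending_here = 19, max_so_far = 19
Position 5 (value 14): max_ending_here = 33, max_so_far = 33
Position 6 (value -4): max_ending_here = 29, max_so_far = 33
Position 7 (value 6): max_ending_here = 35, max_so_far = 35
Position 8 (value -18): max_ending_here = 17, max_so_far = 35
Position 9 (value 8): max_ending_here = 25, max_so_far = 35

Maximum subarray: [19, 14, -4, 6]
Maximum sum: 35

The maximum subarray is [19, 14, -4, 6] with sum 35. This subarray runs from index 4 to index 7.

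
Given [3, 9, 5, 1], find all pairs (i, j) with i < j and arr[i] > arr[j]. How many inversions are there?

Finding inversions in [3, 9, 5, 1]:

(0, 3): arr[0]=3 > arr[3]=1
(1, 2): arr[1]=9 > arr[2]=5
(1, 3): arr[1]=9 > arr[3]=1
(2, 3): arr[2]=5 > arr[3]=1

Total inversions: 4

The array has 4 inversion(s): (0,3), (1,2), (1,3), (2,3). Each pair (i,j) satisfies i < j and arr[i] > arr[j].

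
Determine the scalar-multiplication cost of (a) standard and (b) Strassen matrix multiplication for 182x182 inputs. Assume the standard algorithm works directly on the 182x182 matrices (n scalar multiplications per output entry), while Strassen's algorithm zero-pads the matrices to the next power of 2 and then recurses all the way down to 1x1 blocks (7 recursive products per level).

Matrix multiplication for 182x182 matrices:

Strassen's algorithm requires power-of-2 dimensions. Pad 182x182 to 256x256 (next power of 2).

Standard algorithm: 182^3 = 6028568 multiplications
Strassen's algorithm: 7^(log2(256)) = 7^8 = 5764801 multiplications
Savings: 6028568 - 5764801 = 263767 multiplications

Standard: 6028568 multiplications (182^3). Strassen: 5764801 multiplications (7^8, after padding to 256x256). Strassen reduces 8 recursive multiplications to 7 at each level.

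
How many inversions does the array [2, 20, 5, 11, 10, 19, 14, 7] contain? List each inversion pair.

Finding inversions in [2, 20, 5, 11, 10, 19, 14, 7]:

(1, 2): arr[1]=20 > arr[2]=5
(1, 3): arr[1]=20 > arr[3]=11
(1, 4): arr[1]=20 > arr[4]=10
(1, 5): arr[1]=20 > arr[5]=19
(1, 6): arr[1]=20 > arr[6]=14
(1, 7): arr[1]=20 > arr[7]=7
(3, 4): arr[3]=11 > arr[4]=10
(3, 7): arr[3]=11 > arr[7]=7
(4, 7): arr[4]=10 > arr[7]=7
(5, 6): arr[5]=19 > arr[6]=14
(5, 7): arr[5]=19 > arr[7]=7
(6, 7): arr[6]=14 > arr[7]=7

Total inversions: 12

The array has 12 inversion(s): (1,2), (1,3), (1,4), (1,5), (1,6), (1,7), (3,4), (3,7), (4,7), (5,6), (5,7), (6,7). Each pair (i,j) satisfies i < j and arr[i] > arr[j].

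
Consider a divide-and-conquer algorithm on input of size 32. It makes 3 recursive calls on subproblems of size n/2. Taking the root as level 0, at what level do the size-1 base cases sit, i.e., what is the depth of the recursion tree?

For divide and conquer with division factor 2:

Problem sizes at each level:
Level 0: 32
Level 1: 16
Level 2: 8
Level 3: 4
Level 4: 2
Level 5: 1

The root is level 0 and the size-1 base case is level 5 (the tree spans levels 0 through 5, i.e. 6 levels counting the root), so the depth is the number of divisions: log_2(32) = 5

The recursion tree depth is log_2(32) = 5. At each level, the problem size is divided by 2, so it takes 5 divisions to reduce to a base case of size 1. The algorithm makes 3 recursive calls at each level.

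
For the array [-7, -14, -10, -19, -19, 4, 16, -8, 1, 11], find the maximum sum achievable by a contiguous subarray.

Using Kadane's algorithm on [-7, -14, -10, -19, -19, 4, 16, -8, 1, 11]:

Scanning through the array:
Position 1 (value -14): max_ending_here = -14, max_so_far = -7
Position 2 (value -10): max_ending_here = -10, max_so_far = -7
Position 3 (value -19): max_ending_here = -19, max_so_far = -7
Position 4 (value -19): max_ending_here = -19, max_so_far = -7
Position 5 (value 4): max_ending_here = 4, max_so_far = 4
Position 6 (value 16): max_ending_here = 20, max_so_far = 20
Position 7 (value -8): max_ending_here = 12, max_so_far = 20
Position 8 (value 1): max_ending_here = 13, max_so_far = 20
Position 9 (value 11): max_ending_here = 24, max_so_far = 24

Maximum subarray: [4, 16, -8, 1, 11]
Maximum sum: 24

The maximum subarray is [4, 16, -8, 1, 11] with sum 24. This subarray runs from index 5 to index 9.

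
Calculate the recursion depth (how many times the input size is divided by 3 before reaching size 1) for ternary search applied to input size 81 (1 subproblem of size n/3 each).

For divide and conquer with division factor 3:

Problem sizes at each level:
Level 0: 81
Level 1: 27
Level 2: 9
Level 3: 3
Level 4: 1

The root is level 0 and the size-1 base case is level 4 (the tree spans levels 0 through 4, i.e. 5 levels counting the root), so the depth is the number of divisions: log_3(81) = 4

The recursion tree depth is log_3(81) = 4. At each level, the problem size is divided by 3, so it takes 4 divisions to reduce to a base case of size 1. The algorithm makes 1 recursive call at each level.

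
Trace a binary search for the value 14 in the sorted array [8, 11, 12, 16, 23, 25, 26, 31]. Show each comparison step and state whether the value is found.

Binary search for 14 in [8, 11, 12, 16, 23, 25, 26, 31]:

lo=0, hi=7, mid=3, arr[mid]=16 -> 16 > 14, search left half
lo=0, hi=2, mid=1, arr[mid]=11 -> 11 < 14, search right half
lo=2, hi=2, mid=2, arr[mid]=12 -> 12 < 14, search right half
lo=3 > hi=2, target 14 not found

Binary search determines that 14 is not in the array after 3 comparisons. The search space was exhausted without finding the target.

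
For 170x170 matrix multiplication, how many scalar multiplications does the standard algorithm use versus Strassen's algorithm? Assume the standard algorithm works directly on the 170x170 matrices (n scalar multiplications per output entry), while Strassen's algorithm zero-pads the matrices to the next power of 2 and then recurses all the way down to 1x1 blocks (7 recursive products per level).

Matrix multiplication for 170x170 matrices:

Strassen's algorithm requires power-of-2 dimensions. Pad 170x170 to 256x256 (next power of 2).

Standard algorithm: 170^3 = 4913000 multiplications
Strassen's algorithm: 7^(log2(256)) = 7^8 = 5764801 multiplications
Difference: 4913000 - 5764801 = -851801 (Strassen uses MORE here due to padding overhead — for small or just-over-power-of-2 n, padding can outweigh the per-level savings)

Standard: 4913000 multiplications (170^3). Strassen: 5764801 multiplications (7^8, after padding to 256x256). Strassen reduces 8 recursive multiplications to 7 at each level.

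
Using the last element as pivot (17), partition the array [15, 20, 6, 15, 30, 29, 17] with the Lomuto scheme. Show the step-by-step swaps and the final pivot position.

Lomuto partition with pivot = 17:

Initial array: [15, 20, 6, 15, 30, 29, 17]

arr[0]=15 <= 17: swap with position 0, array becomes [15, 20, 6, 15, 30, 29, 17]
arr[1]=20 > 17: no swap
arr[2]=6 <= 17: swap with position 1, array becomes [15, 6, 20, 15, 30, 29, 17]
arr[3]=15 <= 17: swap with position 2, array becomes [15, 6, 15, 20, 30, 29, 17]
arr[4]=30 > 17: no swap
arr[5]=29 > 17: no swap

Place pivot at position 3: [15, 6, 15, 17, 30, 29, 20]
Pivot position: 3

After partitioning with pivot 17, the array becomes [15, 6, 15, 17, 30, 29, 20]. The pivot is placed at index 3. All elements to the left of the pivot are <= 17, and all elements to the right are > 17.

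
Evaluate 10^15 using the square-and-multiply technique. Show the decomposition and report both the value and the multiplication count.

Computing 10^15 by squaring (build up from 10^1; each line after the first costs one multiplication):

10^1 = 10
10^2 = (10^1)^2 = 10^2 = 100
10^3 = 10 * 10^2 = 10 * 100 = 1000
10^6 = (10^3)^2 = 1000^2 = 1000000
10^7 = 10 * 10^6 = 10 * 1000000 = 10000000
10^14 = (10^7)^2 = 10000000^2 = 100000000000000
10^15 = 10 * 10^14 = 10 * 100000000000000 = 1000000000000000

Result: 1000000000000000
Multiplications needed: 6 (6 lines after 10^1)

10^15 = 1000000000000000. Using exponentiation by squaring, this requires 6 multiplications. The key idea: if the exponent is even, square the half-power; if odd, multiply by the base once.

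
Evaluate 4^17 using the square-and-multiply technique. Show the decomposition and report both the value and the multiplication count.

Computing 4^17 by squaring (build up from 4^1; each line after the first costs one multiplication):

4^1 = 4
4^2 = (4^1)^2 = 4^2 = 16
4^4 = (4^2)^2 = 16^2 = 256
4^8 = (4^4)^2 = 256^2 = 65536
4^16 = (4^8)^2 = 65536^2 = 4294967296
4^17 = 4 * 4^16 = 4 * 4294967296 = 17179869184

Result: 17179869184
Multiplications needed: 5 (5 lines after 4^1)

4^17 = 17179869184. Using exponentiation by squaring, this requires 5 multiplications. The key idea: if the exponent is even, square the half-power; if odd, multiply by the base once.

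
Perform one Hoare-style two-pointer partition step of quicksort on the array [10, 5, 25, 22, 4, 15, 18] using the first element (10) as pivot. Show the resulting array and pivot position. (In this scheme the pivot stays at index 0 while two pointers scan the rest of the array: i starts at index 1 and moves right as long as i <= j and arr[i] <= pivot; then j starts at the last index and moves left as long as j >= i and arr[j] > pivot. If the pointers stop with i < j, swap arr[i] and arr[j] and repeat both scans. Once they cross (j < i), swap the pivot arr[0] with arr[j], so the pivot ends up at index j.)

Hoare-style two-pointer partition with pivot = 10:

Initial array: [10, 5, 25, 22, 4, 15, 18]

Pointers start at i = 1, j = 6.
i stops at index 2 (arr[2]=25 > 10), j stops at index 4 (arr[4]=4 <= 10): swap arr[2] and arr[4], array becomes [10, 5, 4, 22, 25, 15, 18]
i ends at 3, j ends at 2: the pointers have crossed (j < i), so scanning stops.

Swap pivot arr[0] with arr[2] to place pivot at position 2: [4, 5, 10, 22, 25, 15, 18]
Pivot position: 2

After partitioning with pivot 10, the array becomes [4, 5, 10, 22, 25, 15, 18]. The pivot is placed at index 2. All elements to the left of the pivot are <= 10, and all elements to the right are > 10.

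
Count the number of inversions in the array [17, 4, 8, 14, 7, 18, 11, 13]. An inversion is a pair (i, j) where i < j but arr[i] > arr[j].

Finding inversions in [17, 4, 8, 14, 7, 18, 11, 13]:

(0, 1): arr[0]=17 > arr[1]=4
(0, 2): arr[0]=17 > arr[2]=8
(0, 3): arr[0]=17 > arr[3]=14
(0, 4): arr[0]=17 > arr[4]=7
(0, 6): arr[0]=17 > arr[6]=11
(0, 7): arr[0]=17 > arr[7]=13
(2, 4): arr[2]=8 > arr[4]=7
(3, 4): arr[3]=14 > arr[4]=7
(3, 6): arr[3]=14 > arr[6]=11
(3, 7): arr[3]=14 > arr[7]=13
(5, 6): arr[5]=18 > arr[6]=11
(5, 7): arr[5]=18 > arr[7]=13

Total inversions: 12

The array has 12 inversion(s): (0,1), (0,2), (0,3), (0,4), (0,6), (0,7), (2,4), (3,4), (3,6), (3,7), (5,6), (5,7). Each pair (i,j) satisfies i < j and arr[i] > arr[j].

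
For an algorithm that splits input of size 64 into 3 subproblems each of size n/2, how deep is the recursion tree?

For divide and conquer with division factor 2:

Problem sizes at each level:
Level 0: 64
Level 1: 32
Level 2: 16
Level 3: 8
Level 4: 4
Level 5: 2
Level 6: 1

The root is level 0 and the size-1 base case is level 6 (the tree spans levels 0 through 6, i.e. 7 levels counting the root), so the depth is the number of divisions: log_2(64) = 6

The recursion tree depth is log_2(64) = 6. At each level, the problem size is divided by 2, so it takes 6 divisions to reduce to a base case of size 1. The algorithm makes 3 recursive calls at each level.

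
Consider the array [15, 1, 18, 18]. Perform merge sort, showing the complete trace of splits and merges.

Merge sort trace:

Split: [15, 1, 18, 18] -> [15, 1] and [18, 18]
  Split: [15, 1] -> [15] and [1]
  Merge: [15] + [1] -> [1, 15]
  Split: [18, 18] -> [18] and [18]
  Merge: [18] + [18] -> [18, 18]
Merge: [1, 15] + [18, 18] -> [1, 15, 18, 18]

Final sorted array: [1, 15, 18, 18]

The merge sort proceeds by recursively splitting the array and merging sorted halves.
After all merges, the sorted array is [1, 15, 18, 18].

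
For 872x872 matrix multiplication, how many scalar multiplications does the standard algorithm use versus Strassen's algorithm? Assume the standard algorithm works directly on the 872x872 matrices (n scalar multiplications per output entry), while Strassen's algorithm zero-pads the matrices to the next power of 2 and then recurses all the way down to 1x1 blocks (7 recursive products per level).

Matrix multiplication for 872x872 matrices:

Strassen's algorithm requires power-of-2 dimensions. Pad 872x872 to 1024x1024 (next power of 2).

Standard algorithm: 872^3 = 663054848 multiplications
Strassen's algorithm: 7^(log2(1024)) = 7^10 = 282475249 multiplications
Savings: 663054848 - 282475249 = 380579599 multiplications

Standard: 663054848 multiplications (872^3). Strassen: 282475249 multiplications (7^10, after padding to 1024x1024). Strassen reduces 8 recursive multiplications to 7 at each level.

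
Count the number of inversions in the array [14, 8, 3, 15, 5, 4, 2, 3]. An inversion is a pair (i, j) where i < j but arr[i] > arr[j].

Finding inversions in [14, 8, 3, 15, 5, 4, 2, 3]:

(0, 1): arr[0]=14 > arr[1]=8
(0, 2): arr[0]=14 > arr[2]=3
(0, 4): arr[0]=14 > arr[4]=5
(0, 5): arr[0]=14 > arr[5]=4
(0, 6): arr[0]=14 > arr[6]=2
(0, 7): arr[0]=14 > arr[7]=3
(1, 2): arr[1]=8 > arr[2]=3
(1, 4): arr[1]=8 > arr[4]=5
(1, 5): arr[1]=8 > arr[5]=4
(1, 6): arr[1]=8 > arr[6]=2
(1, 7): arr[1]=8 > arr[7]=3
(2, 6): arr[2]=3 > arr[6]=2
(3, 4): arr[3]=15 > arr[4]=5
(3, 5): arr[3]=15 > arr[5]=4
(3, 6): arr[3]=15 > arr[6]=2
(3, 7): arr[3]=15 > arr[7]=3
(4, 5): arr[4]=5 > arr[5]=4
(4, 6): arr[4]=5 > arr[6]=2
(4, 7): arr[4]=5 > arr[7]=3
(5, 6): arr[5]=4 > arr[6]=2
(5, 7): arr[5]=4 > arr[7]=3

Total inversions: 21

The array has 21 inversion(s): (0,1), (0,2), (0,4), (0,5), (0,6), (0,7), (1,2), (1,4), (1,5), (1,6), (1,7), (2,6), (3,4), (3,5), (3,6), (3,7), (4,5), (4,6), (4,7), (5,6), (5,7). Each pair (i,j) satisfies i < j and arr[i] > arr[j].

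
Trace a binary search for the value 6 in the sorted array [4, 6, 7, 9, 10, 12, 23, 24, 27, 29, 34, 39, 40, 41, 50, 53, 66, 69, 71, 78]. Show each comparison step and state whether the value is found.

Binary search for 6 in [4, 6, 7, 9, 10, 12, 23, 24, 27, 29, 34, 39, 40, 41, 50, 53, 66, 69, 71, 78]:

lo=0, hi=19, mid=9, arr[mid]=29 -> 29 > 6, search left half
lo=0, hi=8, mid=4, arr[mid]=10 -> 10 > 6, search left half
lo=0, hi=3, mid=1, arr[mid]=6 -> Found target at index 1!

Binary search finds 6 at index 1 after 3 comparisons. The search repeatedly halves the search space by comparing with the middle element.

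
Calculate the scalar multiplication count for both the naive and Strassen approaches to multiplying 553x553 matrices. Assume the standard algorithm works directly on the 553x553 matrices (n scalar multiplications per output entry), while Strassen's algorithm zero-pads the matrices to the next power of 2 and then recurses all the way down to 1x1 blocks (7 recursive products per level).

Matrix multiplication for 553x553 matrices:

Strassen's algorithm requires power-of-2 dimensions. Pad 553x553 to 1024x1024 (next power of 2).

Standard algorithm: 553^3 = 169112377 multiplications
Strassen's algorithm: 7^(log2(1024)) = 7^10 = 282475249 multiplications
Difference: 169112377 - 282475249 = -113362872 (Strassen uses MORE here due to padding overhead — for small or just-over-power-of-2 n, padding can outweigh the per-level savings)

Standard: 169112377 multiplications (553^3). Strassen: 282475249 multiplications (7^10, after padding to 1024x1024). Strassen reduces 8 recursive multiplications to 7 at each level.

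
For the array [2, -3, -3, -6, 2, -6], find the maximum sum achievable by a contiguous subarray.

Using Kadane's algorithm on [2, -3, -3, -6, 2, -6]:

Scanning through the array:
Position 1 (value -3): max_ending_here = -1, max_so_far = 2
Position 2 (value -3): max_ending_here = -3, max_so_far = 2
Position 3 (value -6): max_ending_here = -6, max_so_far = 2
Position 4 (value 2): max_ending_here = 2, max_so_far = 2
Position 5 (value -6): max_ending_here = -4, max_so_far = 2

Maximum subarray: [2]
Maximum sum: 2

The maximum subarray is [2] with sum 2. This subarray runs from index 0 to index 0.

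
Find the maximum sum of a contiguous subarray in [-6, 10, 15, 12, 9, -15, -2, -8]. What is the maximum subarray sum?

Using Kadane's algorithm on [-6, 10, 15, 12, 9, -15, -2, -8]:

Scanning through the array:
Position 1 (value 10): max_ending_here = 10, max_so_far = 10
Position 2 (value 15): max_ending_here = 25, max_so_far = 25
Position 3 (value 12): max_ending_here = 37, max_so_far = 37
Position 4 (value 9): max_ending_here = 46, max_so_far = 46
Position 5 (value -15): max_ending_here = 31, max_so_far = 46
Position 6 (value -2): max_ending_here = 29, max_so_far = 46
Position 7 (value -8): max_ending_here = 21, max_so_far = 46

Maximum subarray: [10, 15, 12, 9]
Maximum sum: 46

The maximum subarray is [10, 15, 12, 9] with sum 46. This subarray runs from index 1 to index 4.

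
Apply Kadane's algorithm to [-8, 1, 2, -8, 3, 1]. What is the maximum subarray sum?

Using Kadane's algorithm on [-8, 1, 2, -8, 3, 1]:

Scanning through the array:
Position 1 (value 1): max_ending_here = 1, max_so_far = 1
Position 2 (value 2): max_ending_here = 3, max_so_far = 3
Position 3 (value -8): max_ending_here = -5, max_so_far = 3
Position 4 (value 3): max_ending_here = 3, max_so_far = 3
Position 5 (value 1): max_ending_here = 4, max_so_far = 4

Maximum subarray: [3, 1]
Maximum sum: 4

The maximum subarray is [3, 1] with sum 4. This subarray runs from index 4 to index 5.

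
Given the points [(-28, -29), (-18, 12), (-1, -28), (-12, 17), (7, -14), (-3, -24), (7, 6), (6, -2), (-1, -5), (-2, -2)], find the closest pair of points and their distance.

Computing all pairwise distances among 10 points:

d((-28, -29), (-18, 12)) = 42.2019
d((-28, -29), (-1, -28)) = 27.0185
d((-28, -29), (-12, 17)) = 48.7032
d((-28, -29), (7, -14)) = 38.0789
d((-28, -29), (-3, -24)) = 25.4951
d((-28, -29), (7, 6)) = 49.4975
d((-28, -29), (6, -2)) = 43.4166
d((-28, -29), (-1, -5)) = 36.1248
d((-28, -29), (-2, -2)) = 37.4833
d((-18, 12), (-1, -28)) = 43.4626
d((-18, 12), (-12, 17)) = 7.8102
d((-18, 12), (7, -14)) = 36.0694
d((-18, 12), (-3, -24)) = 39.0
d((-18, 12), (7, 6)) = 25.7099
d((-18, 12), (6, -2)) = 27.7849
d((-18, 12), (-1, -5)) = 24.0416
d((-18, 12), (-2, -2)) = 21.2603
d((-1, -28), (-12, 17)) = 46.3249
d((-1, -28), (7, -14)) = 16.1245
d((-1, -28), (-3, -24)) = 4.4721
d((-1, -28), (7, 6)) = 34.9285
d((-1, -28), (6, -2)) = 26.9258
d((-1, -28), (-1, -5)) = 23.0
d((-1, -28), (-2, -2)) = 26.0192
d((-12, 17), (7, -14)) = 36.3593
d((-12, 17), (-3, -24)) = 41.9762
d((-12, 17), (7, 6)) = 21.9545
d((-12, 17), (6, -2)) = 26.1725
d((-12, 17), (-1, -5)) = 24.5967
d((-12, 17), (-2, -2)) = 21.4709
d((7, -14), (-3, -24)) = 14.1421
d((7, -14), (7, 6)) = 20.0
d((7, -14), (6, -2)) = 12.0416
d((7, -14), (-1, -5)) = 12.0416
d((7, -14), (-2, -2)) = 15.0
d((-3, -24), (7, 6)) = 31.6228
d((-3, -24), (6, -2)) = 23.7697
d((-3, -24), (-1, -5)) = 19.105
d((-3, -24), (-2, -2)) = 22.0227
d((7, 6), (6, -2)) = 8.0623
d((7, 6), (-1, -5)) = 13.6015
d((7, 6), (-2, -2)) = 12.0416
d((6, -2), (-1, -5)) = 7.6158
d((6, -2), (-2, -2)) = 8.0
d((-1, -5), (-2, -2)) = 3.1623 <-- minimum

Closest pair: (-1, -5) and (-2, -2) with distance 3.1623

The closest pair is (-1, -5) and (-2, -2) with Euclidean distance 3.1623. For 10 points, brute-force pairwise comparison is shown above. For large n, the divide-and-conquer algorithm (sort by x, recurse on halves, check the dividing strip) achieves O(n log n).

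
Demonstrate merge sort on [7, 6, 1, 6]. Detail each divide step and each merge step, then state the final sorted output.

Merge sort trace:

Split: [7, 6, 1, 6] -> [7, 6] and [1, 6]
  Split: [7, 6] -> [7] and [6]
  Merge: [7] + [6] -> [6, 7]
  Split: [1, 6] -> [1] and [6]
  Merge: [1] + [6] -> [1, 6]
Merge: [6, 7] + [1, 6] -> [1, 6, 6, 7]

Final sorted array: [1, 6, 6, 7]

The merge sort proceeds by recursively splitting the array and merging sorted halves.
After all merges, the sorted array is [1, 6, 6, 7].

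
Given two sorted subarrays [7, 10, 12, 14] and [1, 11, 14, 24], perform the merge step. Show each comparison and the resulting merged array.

Merging process:

Compare 7 vs 1: take 1 from right. Merged: [1]
Compare 7 vs 11: take 7 from left. Merged: [1, 7]
Compare 10 vs 11: take 10 from left. Merged: [1, 7, 10]
Compare 12 vs 11: take 11 from right. Merged: [1, 7, 10, 11]
Compare 12 vs 14: take 12 from left. Merged: [1, 7, 10, 11, 12]
Compare 14 vs 14: take 14 from left. Merged: [1, 7, 10, 11, 12, 14]
Append remaining from right: [14, 24]. Merged: [1, 7, 10, 11, 12, 14, 14, 24]

Final merged array: [1, 7, 10, 11, 12, 14, 14, 24]
Total comparisons: 6

The merged array is [1, 7, 10, 11, 12, 14, 14, 24], requiring 6 comparisons. The merge step runs in O(n) time where n is the total number of elements.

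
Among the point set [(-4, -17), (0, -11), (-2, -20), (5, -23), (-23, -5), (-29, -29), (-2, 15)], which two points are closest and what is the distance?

Computing all pairwise distances among 7 points:

d((-4, -17), (0, -11)) = 7.2111
d((-4, -17), (-2, -20)) = 3.6056 <-- minimum
d((-4, -17), (5, -23)) = 10.8167
d((-4, -17), (-23, -5)) = 22.4722
d((-4, -17), (-29, -29)) = 27.7308
d((-4, -17), (-2, 15)) = 32.0624
d((0, -11), (-2, -20)) = 9.2195
d((0, -11), (5, -23)) = 13.0
d((0, -11), (-23, -5)) = 23.7697
d((0, -11), (-29, -29)) = 34.1321
d((0, -11), (-2, 15)) = 26.0768
d((-2, -20), (5, -23)) = 7.6158
d((-2, -20), (-23, -5)) = 25.807
d((-2, -20), (-29, -29)) = 28.4605
d((-2, -20), (-2, 15)) = 35.0
d((5, -23), (-23, -5)) = 33.2866
d((5, -23), (-29, -29)) = 34.5254
d((5, -23), (-2, 15)) = 38.6394
d((-23, -5), (-29, -29)) = 24.7386
d((-23, -5), (-2, 15)) = 29.0
d((-29, -29), (-2, 15)) = 51.6236

Closest pair: (-4, -17) and (-2, -20) with distance 3.6056

The closest pair is (-4, -17) and (-2, -20) with Euclidean distance 3.6056. For 7 points, brute-force pairwise comparison is shown above. For large n, the divide-and-conquer algorithm (sort by x, recurse on halves, check the dividing strip) achieves O(n log n).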